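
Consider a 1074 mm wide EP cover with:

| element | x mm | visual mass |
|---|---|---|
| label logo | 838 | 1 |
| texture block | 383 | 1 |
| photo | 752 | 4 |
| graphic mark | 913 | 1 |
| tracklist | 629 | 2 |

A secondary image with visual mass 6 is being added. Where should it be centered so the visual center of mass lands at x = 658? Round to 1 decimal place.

x ≈ 578.3

After adding the secondary image, total weight = 1 + 1 + 4 + 1 + 2 + 6 = 15.
x: need Σw·x = 15·658 = 9870. Existing = 1·838 + 1·383 + 4·752 + 1·913 + 2·629 = 6400. Remainder 3470 / 6 ≈ 578.33.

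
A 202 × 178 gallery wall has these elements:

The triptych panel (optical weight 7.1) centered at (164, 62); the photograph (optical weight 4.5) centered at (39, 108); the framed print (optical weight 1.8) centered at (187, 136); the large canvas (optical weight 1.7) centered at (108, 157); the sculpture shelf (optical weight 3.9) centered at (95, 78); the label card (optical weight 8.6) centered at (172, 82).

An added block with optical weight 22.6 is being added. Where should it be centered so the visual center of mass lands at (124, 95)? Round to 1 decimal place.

(111.3, 102.7)

With the added block, Σw becomes 7.1 + 4.5 + 1.8 + 1.7 + 3.9 + 8.6 + 22.6 = 50.2.
x: need Σw·x = 50.2·124 = 6224.8. Existing = 7.1·164 + 4.5·39 + 1.8·187 + 1.7·108 + 3.9·95 + 8.6·172 = 3709.8. Remainder 2515.0 / 22.6 ≈ 111.28.
y: need Σw·y = 50.2·95 = 4769.0. Existing = 7.1·62 + 4.5·108 + 1.8·136 + 1.7·157 + 3.9·78 + 8.6·82 = 2447.3. Remainder 2321.7 / 22.6 ≈ 102.73.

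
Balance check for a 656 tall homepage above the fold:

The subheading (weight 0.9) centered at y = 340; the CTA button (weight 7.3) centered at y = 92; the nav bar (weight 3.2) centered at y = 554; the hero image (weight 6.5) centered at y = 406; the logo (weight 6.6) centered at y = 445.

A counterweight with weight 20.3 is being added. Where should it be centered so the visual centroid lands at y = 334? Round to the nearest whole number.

With the counterweight, Σw becomes 0.9 + 7.3 + 3.2 + 6.5 + 6.6 + 20.3 = 44.8.
y: target moment 44.8×334 = 14963.2; current 0.9·340 + 7.3·92 + 3.2·554 + 6.5·406 + 6.6·445 = 8326.4; the counterweight supplies 6636.8, so y = 6636.8/20.3 ≈ 326.94.

y ≈ 327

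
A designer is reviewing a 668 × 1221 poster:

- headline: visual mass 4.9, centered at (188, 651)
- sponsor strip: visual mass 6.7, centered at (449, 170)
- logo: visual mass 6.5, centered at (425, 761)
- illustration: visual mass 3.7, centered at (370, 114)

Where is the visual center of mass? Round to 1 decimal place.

Total weight = 4.9 + 6.7 + 6.5 + 3.7 = 21.8.
Σw·x = 4.9·188 + 6.7·449 + 6.5·425 + 3.7·370 = 8061.0, so x̄ = 8061.0/21.8 ≈ 369.77.
Σw·y = 4.9·651 + 6.7·170 + 6.5·761 + 3.7·114 = 9697.2, so ȳ = 9697.2/21.8 ≈ 444.83.

(369.8, 444.8)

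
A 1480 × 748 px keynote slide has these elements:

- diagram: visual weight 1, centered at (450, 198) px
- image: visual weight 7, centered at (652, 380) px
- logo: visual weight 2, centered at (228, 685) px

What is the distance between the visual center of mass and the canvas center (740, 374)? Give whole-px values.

≈ 199 px

Weights sum to 1 + 7 + 2 = 10.
Σw·x = 1·450 + 7·652 + 2·228 = 5470, so x̄ = 5470/10 ≈ 547.00.
Σw·y = 1·198 + 7·380 + 2·685 = 4228, so ȳ = 4228/10 ≈ 422.80.
From (740, 374): dx = -193.00, dy = 48.80, so the distance is √(dx²+dy²) ≈ 199.07.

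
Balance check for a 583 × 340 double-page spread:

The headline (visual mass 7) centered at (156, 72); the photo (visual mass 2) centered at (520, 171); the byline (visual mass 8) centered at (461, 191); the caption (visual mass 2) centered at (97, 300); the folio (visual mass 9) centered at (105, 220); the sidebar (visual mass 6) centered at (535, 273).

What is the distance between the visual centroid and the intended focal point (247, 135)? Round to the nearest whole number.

≈ 79

Total weight = 7 + 2 + 8 + 2 + 9 + 6 = 34.
x: moment 10169 / weight 34 ≈ 299.09
y: moment 6592 / weight 34 ≈ 193.88
Offset from (247, 135): Δx ≈ 52.09, Δy ≈ 58.88; distance = √(Δx² + Δy²) ≈ 78.61.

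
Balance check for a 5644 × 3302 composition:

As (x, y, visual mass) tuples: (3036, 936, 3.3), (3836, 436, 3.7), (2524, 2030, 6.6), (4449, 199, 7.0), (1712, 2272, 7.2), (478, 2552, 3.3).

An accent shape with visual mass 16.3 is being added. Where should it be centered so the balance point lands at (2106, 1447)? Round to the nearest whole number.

After adding the accent shape, total weight = 3.3 + 3.7 + 6.6 + 7.0 + 7.2 + 3.3 + 16.3 = 47.4.
x: need Σw·x = 47.4·2106 = 99824.4. Existing = 3.3·3036 + 3.7·3836 + 6.6·2524 + 7.0·4449 + 7.2·1712 + 3.3·478 = 85917.2. Remainder 13907.2 / 16.3 ≈ 853.20.
y: need Σw·y = 47.4·1447 = 68587.8. Existing = 3.3·936 + 3.7·436 + 6.6·2030 + 7.0·199 + 7.2·2272 + 3.3·2552 = 44273.0. Remainder 24314.8 / 16.3 ≈ 1491.71.

(853, 1492)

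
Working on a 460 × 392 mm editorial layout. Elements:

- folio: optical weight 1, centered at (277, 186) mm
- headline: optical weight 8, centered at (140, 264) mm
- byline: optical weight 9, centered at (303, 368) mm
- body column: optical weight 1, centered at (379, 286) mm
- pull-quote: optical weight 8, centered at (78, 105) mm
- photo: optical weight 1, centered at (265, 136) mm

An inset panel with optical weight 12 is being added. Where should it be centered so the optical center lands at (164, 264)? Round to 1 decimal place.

New total weight: (1 + 8 + 9 + 1 + 8 + 1) + 12 = 40.
x: target moment 40×164 = 6560; current 1·277 + 8·140 + 9·303 + 1·379 + 8·78 + 1·265 = 5392; the inset panel supplies 1168, so x = 1168/12 ≈ 97.33.
y: target moment 40×264 = 10560; current 1·186 + 8·264 + 9·368 + 1·286 + 8·105 + 1·136 = 6872; the inset panel supplies 3688, so y = 3688/12 ≈ 307.33.

(97.3, 307.3)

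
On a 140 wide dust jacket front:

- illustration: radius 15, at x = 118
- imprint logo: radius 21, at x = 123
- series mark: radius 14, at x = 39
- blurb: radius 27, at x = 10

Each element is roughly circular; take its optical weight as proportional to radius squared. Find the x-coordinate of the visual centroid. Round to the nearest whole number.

Weights ∝ r²: illustration 15² = 225, imprint logo 21² = 441, series mark 14² = 196, blurb 27² = 729; Σw = 1591.
x: (225·118 + 441·123 + 196·39 + 729·10) / 1591 = 95727 / 1591 ≈ 60.17

x ≈ 60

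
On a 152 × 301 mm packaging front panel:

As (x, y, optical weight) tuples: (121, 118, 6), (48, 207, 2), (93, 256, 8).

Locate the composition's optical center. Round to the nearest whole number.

(98, 198)

Σw = 6 + 2 + 8 = 16.
Σw·x = 6·121 + 2·48 + 8·93 = 1566, so x̄ = 1566/16 ≈ 97.88.
Σw·y = 6·118 + 2·207 + 8·256 = 3170, so ȳ = 3170/16 ≈ 198.12.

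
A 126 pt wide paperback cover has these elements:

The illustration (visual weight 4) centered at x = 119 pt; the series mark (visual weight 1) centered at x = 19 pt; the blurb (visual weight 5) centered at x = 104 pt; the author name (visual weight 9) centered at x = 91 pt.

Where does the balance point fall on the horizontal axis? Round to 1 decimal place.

x ≈ 96.5

Σw = 4 + 1 + 5 + 9 = 19.
x-moment: 4·119 + 1·19 + 5·104 + 9·91 = 1834; centroid 1834/19 ≈ 96.53.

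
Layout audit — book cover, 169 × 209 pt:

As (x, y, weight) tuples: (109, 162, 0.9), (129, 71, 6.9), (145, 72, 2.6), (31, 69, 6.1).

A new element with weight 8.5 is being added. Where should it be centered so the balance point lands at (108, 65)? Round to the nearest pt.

After adding the new element, total weight = 0.9 + 6.9 + 2.6 + 6.1 + 8.5 = 25.0.
x: need Σw·x = 25.0·108 = 2700.0. Existing = 0.9·109 + 6.9·129 + 2.6·145 + 6.1·31 = 1554.3. Remainder 1145.7 / 8.5 ≈ 134.79.
y: need Σw·y = 25.0·65 = 1625.0. Existing = 0.9·162 + 6.9·71 + 2.6·72 + 6.1·69 = 1243.8. Remainder 381.2 / 8.5 ≈ 44.85.

(135, 45)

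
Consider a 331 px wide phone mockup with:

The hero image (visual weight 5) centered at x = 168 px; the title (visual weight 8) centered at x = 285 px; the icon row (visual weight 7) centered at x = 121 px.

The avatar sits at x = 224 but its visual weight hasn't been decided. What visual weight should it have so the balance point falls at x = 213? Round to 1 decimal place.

Known weights sum to 5 + 8 + 7 = 20; their moment is 5·168 + 8·285 + 7·121 = 3967.
Balance at x = 213 requires (3967 + w·224) / (20 + w) = 213.
Rearranging, w·(224 − 213) = 213·20 − 3967 = 293, so w ≈ 293/11 = 26.64.

w ≈ 26.6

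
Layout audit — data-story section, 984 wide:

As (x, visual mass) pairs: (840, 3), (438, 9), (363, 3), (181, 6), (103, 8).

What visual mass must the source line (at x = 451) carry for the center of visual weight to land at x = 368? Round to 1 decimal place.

Fixed elements: Σw = 3 + 9 + 3 + 6 + 8 = 29, Σw·x = 3·840 + 9·438 + 3·363 + 6·181 + 8·103 = 9461.
Set Σw·x/Σw = 368: (9461 + 451w) = 368·(29 + w).
Solving: w = (368·29 − 9461) / (451 − 368) = 1211 / 83 ≈ 14.59.

w ≈ 14.6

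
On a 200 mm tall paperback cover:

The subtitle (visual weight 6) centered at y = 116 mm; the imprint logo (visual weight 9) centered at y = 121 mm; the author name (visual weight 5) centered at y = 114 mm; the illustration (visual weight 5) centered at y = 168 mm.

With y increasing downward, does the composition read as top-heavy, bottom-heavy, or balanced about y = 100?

bottom-heavy

Σw = 6 + 9 + 5 + 5 = 25.
Σw·y = 6·116 + 9·121 + 5·114 + 5·168 = 3195, so ȳ = 3195/25 ≈ 127.80.
127.8 lies below (larger y than) the midline 100, so the layout is bottom-heavy.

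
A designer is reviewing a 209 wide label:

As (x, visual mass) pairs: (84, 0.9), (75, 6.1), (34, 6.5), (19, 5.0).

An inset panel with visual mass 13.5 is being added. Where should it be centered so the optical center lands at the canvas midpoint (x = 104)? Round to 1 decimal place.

After adding the inset panel, total weight = 0.9 + 6.1 + 6.5 + 5.0 + 13.5 = 32.0.
Along x: (849.1 + 13.5·x) / 32.0 = 104 (existing moment 0.9·84 + 6.1·75 + 6.5·34 + 5.0·19 = 849.1) ⇒ x = (3328.0 − 849.1) / 13.5 ≈ 183.62.

x ≈ 183.6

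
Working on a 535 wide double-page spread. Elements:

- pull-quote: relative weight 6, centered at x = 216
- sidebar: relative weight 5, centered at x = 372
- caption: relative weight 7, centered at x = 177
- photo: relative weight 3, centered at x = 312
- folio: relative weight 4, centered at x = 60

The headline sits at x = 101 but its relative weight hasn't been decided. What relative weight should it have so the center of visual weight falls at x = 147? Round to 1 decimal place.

w ≈ 41.2

Known weights sum to 6 + 5 + 7 + 3 + 4 = 25; their moment is 6·216 + 5·372 + 7·177 + 3·312 + 4·60 = 5571.
Balance at x = 147 requires (5571 + w·101) / (25 + w) = 147.
Rearranging, w·(101 − 147) = 147·25 − 5571 = -1896, so w ≈ -1896/-46 = 41.22.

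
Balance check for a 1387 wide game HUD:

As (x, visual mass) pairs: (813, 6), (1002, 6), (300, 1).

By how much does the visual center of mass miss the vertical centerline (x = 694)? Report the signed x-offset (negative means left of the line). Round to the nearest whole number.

≈ 167

Weights sum to 6 + 6 + 1 = 13.
x: (6·813 + 6·1002 + 1·300) / 13 = 11190 / 13 ≈ 860.77
Offset from x = 694: 860.77 − 694 ≈ 166.77.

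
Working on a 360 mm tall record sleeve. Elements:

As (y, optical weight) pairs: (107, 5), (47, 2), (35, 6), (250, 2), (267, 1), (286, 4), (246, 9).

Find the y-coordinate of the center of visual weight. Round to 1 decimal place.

y ≈ 171.2

Σw = 5 + 2 + 6 + 2 + 1 + 4 + 9 = 29.
Σw·y = 5·107 + 2·47 + 6·35 + 2·250 + 1·267 + 4·286 + 9·246 = 4964, so ȳ = 4964/29 ≈ 171.17.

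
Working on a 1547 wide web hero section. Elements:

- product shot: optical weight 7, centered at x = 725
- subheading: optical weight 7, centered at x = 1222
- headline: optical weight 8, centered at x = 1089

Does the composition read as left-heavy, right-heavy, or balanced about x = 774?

Weights sum to 7 + 7 + 8 = 22.
x: (7·725 + 7·1222 + 8·1089) / 22 = 22341 / 22 ≈ 1015.50
1015.5 vs midline 774 → right-heavy.

right-heavy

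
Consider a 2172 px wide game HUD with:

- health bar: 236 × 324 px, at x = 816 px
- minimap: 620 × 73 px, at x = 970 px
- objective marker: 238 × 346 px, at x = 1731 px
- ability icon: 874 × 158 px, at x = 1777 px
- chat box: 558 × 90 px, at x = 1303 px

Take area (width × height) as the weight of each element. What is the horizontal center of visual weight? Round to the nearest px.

x ≈ 1426

Areas: health bar 236·324 = 76464, minimap 620·73 = 45260, objective marker 238·346 = 82348, ability icon 874·158 = 138092, chat box 558·90 = 50220. Total weight = 392384.
x-moment: 76464·816 + 45260·970 + 82348·1731 + 138092·1777 + 50220·1303 = 559667356; centroid 559667356/392384 ≈ 1426.33.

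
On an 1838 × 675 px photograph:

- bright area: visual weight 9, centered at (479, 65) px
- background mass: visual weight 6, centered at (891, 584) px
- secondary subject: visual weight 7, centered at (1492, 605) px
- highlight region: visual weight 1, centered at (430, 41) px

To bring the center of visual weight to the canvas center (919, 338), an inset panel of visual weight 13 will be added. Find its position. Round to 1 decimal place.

(965.6, 292.5)

With the inset panel, Σw becomes 9 + 6 + 7 + 1 + 13 = 36.
x: target moment 36×919 = 33084; current 9·479 + 6·891 + 7·1492 + 1·430 = 20531; the inset panel supplies 12553, so x = 12553/13 ≈ 965.62.
y: target moment 36×338 = 12168; current 9·65 + 6·584 + 7·605 + 1·41 = 8365; the inset panel supplies 3803, so y = 3803/13 ≈ 292.54.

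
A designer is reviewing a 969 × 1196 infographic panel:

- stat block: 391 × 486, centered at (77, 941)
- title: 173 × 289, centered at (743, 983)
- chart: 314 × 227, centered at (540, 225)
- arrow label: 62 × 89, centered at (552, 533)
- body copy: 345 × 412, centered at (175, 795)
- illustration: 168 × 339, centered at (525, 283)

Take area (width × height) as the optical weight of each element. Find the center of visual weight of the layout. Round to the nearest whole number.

Taking area as weight: stat block 391·486 = 190026, title 173·289 = 49997, chart 314·227 = 71278, arrow label 62·89 = 5518, body copy 345·412 = 142140, illustration 168·339 = 56952. Sum 515911.
Σw·x = 148090129; x̄ = 148090129/515911 ≈ 287.05.
Σw·y = 376058877; ȳ = 376058877/515911 ≈ 728.92.

(287, 729)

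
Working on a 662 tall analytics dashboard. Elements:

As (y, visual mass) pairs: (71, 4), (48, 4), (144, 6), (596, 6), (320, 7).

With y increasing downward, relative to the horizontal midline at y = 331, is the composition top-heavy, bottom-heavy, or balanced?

top-heavy

Σw = 4 + 4 + 6 + 6 + 7 = 27.
Σw·y = 4·71 + 4·48 + 6·144 + 6·596 + 7·320 = 7156, so ȳ = 7156/27 ≈ 265.04.
Since 265.0 is above (smaller y than) 331, the composition reads top-heavy.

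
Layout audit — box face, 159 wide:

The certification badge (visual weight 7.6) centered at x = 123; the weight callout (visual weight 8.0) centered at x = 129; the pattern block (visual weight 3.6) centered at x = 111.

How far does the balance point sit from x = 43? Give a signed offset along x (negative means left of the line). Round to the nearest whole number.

≈ 80

Σw = 7.6 + 8.0 + 3.6 = 19.2.
Σw·x = 7.6·123 + 8.0·129 + 3.6·111 = 2366.4, so x̄ = 2366.4/19.2 ≈ 123.25.
Difference: 123.25 − 43 ≈ 80.25.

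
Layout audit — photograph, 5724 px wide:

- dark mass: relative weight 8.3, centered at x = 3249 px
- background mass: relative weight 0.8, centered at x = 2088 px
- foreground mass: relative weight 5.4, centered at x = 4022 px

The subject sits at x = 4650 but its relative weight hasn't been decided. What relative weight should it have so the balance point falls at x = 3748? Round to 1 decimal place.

Existing Σw = 14.5 (8.3 + 0.8 + 5.4); existing moment 8.3·3249 + 0.8·2088 + 5.4·4022 = 50355.9.
Balance at x = 3748 requires (50355.9 + w·4650) / (14.5 + w) = 3748.
So w = (3748·14.5 − 50355.9)/(4650 − 3748) = 3990.1/902 ≈ 4.42.

w ≈ 4.4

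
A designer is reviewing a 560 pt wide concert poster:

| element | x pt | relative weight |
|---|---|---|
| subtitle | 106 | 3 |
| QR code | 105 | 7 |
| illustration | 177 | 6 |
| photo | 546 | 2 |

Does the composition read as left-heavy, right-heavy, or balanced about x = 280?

left-heavy

Total weight = 3 + 7 + 6 + 2 = 18.
x-moment: 3·106 + 7·105 + 6·177 + 2·546 = 3207; centroid 3207/18 ≈ 178.17.
178.2 lies left of the midline 280, so the layout is left-heavy.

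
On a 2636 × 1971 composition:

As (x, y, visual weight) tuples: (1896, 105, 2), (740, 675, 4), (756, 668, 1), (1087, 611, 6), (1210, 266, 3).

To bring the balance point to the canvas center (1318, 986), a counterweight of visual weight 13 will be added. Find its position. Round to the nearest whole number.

After adding the counterweight, total weight = 2 + 4 + 1 + 6 + 3 + 13 = 29.
x: target moment 29×1318 = 38222; current 2·1896 + 4·740 + 1·756 + 6·1087 + 3·1210 = 17660; the counterweight supplies 20562, so x = 20562/13 ≈ 1581.69.
y: target moment 29×986 = 28594; current 2·105 + 4·675 + 1·668 + 6·611 + 3·266 = 8042; the counterweight supplies 20552, so y = 20552/13 ≈ 1580.92.

(1582, 1581)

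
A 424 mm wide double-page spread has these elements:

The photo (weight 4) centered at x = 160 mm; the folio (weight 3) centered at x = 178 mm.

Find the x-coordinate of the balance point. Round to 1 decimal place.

x ≈ 167.7

Σw = 4 + 3 = 7.
x: (4·160 + 3·178) / 7 = 1174 / 7 ≈ 167.71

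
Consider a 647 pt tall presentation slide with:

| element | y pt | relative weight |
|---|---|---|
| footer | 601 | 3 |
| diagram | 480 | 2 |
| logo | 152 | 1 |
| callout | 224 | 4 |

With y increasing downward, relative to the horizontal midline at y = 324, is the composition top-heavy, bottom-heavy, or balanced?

Σw = 3 + 2 + 1 + 4 = 10.
y: (3·601 + 2·480 + 1·152 + 4·224) / 10 = 3811 / 10 ≈ 381.10
381.1 vs midline 324 → bottom-heavy.

bottom-heavy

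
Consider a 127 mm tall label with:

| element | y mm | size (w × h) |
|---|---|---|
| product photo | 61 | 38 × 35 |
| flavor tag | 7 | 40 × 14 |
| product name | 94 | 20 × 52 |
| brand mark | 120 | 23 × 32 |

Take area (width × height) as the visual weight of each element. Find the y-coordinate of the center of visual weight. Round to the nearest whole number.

Taking area as weight: product photo 38·35 = 1330, flavor tag 40·14 = 560, product name 20·52 = 1040, brand mark 23·32 = 736. Sum 3666.
Σw·y = 1330·61 + 560·7 + 1040·94 + 736·120 = 271130, so ȳ = 271130/3666 ≈ 73.96.

y ≈ 74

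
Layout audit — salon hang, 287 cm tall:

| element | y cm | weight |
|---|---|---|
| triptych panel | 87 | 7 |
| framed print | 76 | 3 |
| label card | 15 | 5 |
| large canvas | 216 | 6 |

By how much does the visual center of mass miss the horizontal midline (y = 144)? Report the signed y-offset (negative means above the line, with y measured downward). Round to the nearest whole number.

≈ -39 cm

Weights sum to 7 + 3 + 5 + 6 = 21.
y-moment: 7·87 + 3·76 + 5·15 + 6·216 = 2208; centroid 2208/21 ≈ 105.14.
Difference: 105.14 − 144 ≈ -38.86.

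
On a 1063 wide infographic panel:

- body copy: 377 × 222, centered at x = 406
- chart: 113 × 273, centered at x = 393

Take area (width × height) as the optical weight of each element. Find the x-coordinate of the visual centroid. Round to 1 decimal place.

Taking area as weight: body copy 377·222 = 83694, chart 113·273 = 30849. Sum 114543.
Σw·x = 83694·406 + 30849·393 = 46103421, so x̄ = 46103421/114543 ≈ 402.50.

x ≈ 402.5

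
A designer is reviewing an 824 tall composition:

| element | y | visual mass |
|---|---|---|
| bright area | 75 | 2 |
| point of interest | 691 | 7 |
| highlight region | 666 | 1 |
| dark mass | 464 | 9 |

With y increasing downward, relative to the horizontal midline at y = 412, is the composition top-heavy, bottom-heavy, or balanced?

bottom-heavy

Total weight = 2 + 7 + 1 + 9 = 19.
Σw·y = 2·75 + 7·691 + 1·666 + 9·464 = 9829, so ȳ = 9829/19 ≈ 517.32.
Since 517.3 is below (larger y than) 412, the composition reads bottom-heavy.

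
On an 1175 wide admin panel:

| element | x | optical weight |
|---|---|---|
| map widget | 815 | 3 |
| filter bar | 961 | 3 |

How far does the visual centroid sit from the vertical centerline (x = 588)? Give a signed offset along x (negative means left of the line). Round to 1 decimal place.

Weights sum to 3 + 3 = 6.
x: (3·815 + 3·961) / 6 = 5328 / 6 ≈ 888.00
Difference: 888.00 − 588 ≈ 300.00.

≈ 300.0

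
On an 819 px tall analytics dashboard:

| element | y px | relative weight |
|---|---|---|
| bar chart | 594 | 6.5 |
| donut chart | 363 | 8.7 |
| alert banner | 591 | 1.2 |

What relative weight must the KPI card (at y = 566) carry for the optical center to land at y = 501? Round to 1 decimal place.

Known weights sum to 6.5 + 8.7 + 1.2 = 16.4; their moment is 6.5·594 + 8.7·363 + 1.2·591 = 7728.3.
Balance at y = 501 requires (7728.3 + w·566) / (16.4 + w) = 501.
Solving: w = (501·16.4 − 7728.3) / (566 − 501) = 488.1 / 65 ≈ 7.51.

w ≈ 7.5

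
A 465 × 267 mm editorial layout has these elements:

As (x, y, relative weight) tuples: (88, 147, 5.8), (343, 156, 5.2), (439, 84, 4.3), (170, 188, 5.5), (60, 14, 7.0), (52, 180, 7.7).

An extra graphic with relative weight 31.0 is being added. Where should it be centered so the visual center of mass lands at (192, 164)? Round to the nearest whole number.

(220, 205)

New total weight: (5.8 + 5.2 + 4.3 + 5.5 + 7.0 + 7.7) + 31.0 = 66.5.
x: target moment 66.5×192 = 12768.0; current 5.8·88 + 5.2·343 + 4.3·439 + 5.5·170 + 7.0·60 + 7.7·52 = 5937.1; the extra graphic supplies 6830.9, so x = 6830.9/31.0 ≈ 220.35.
y: target moment 66.5×164 = 10906.0; current 5.8·147 + 5.2·156 + 4.3·84 + 5.5·188 + 7.0·14 + 7.7·180 = 4543.0; the extra graphic supplies 6363.0, so y = 6363.0/31.0 ≈ 205.26.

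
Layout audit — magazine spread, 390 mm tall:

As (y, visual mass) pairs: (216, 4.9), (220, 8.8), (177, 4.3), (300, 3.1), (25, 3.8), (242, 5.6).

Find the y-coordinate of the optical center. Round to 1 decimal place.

Σw = 4.9 + 8.8 + 4.3 + 3.1 + 3.8 + 5.6 = 30.5.
y: moment 6135.7 / weight 30.5 ≈ 201.17

y ≈ 201.2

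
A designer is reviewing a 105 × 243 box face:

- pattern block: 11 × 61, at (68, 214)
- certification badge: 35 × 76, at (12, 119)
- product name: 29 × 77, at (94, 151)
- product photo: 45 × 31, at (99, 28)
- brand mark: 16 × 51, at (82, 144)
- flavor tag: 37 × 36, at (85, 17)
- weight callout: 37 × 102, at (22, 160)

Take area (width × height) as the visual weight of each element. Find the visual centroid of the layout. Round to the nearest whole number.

Taking area as weight: pattern block 11·61 = 671, certification badge 35·76 = 2660, product name 29·77 = 2233, product photo 45·31 = 1395, brand mark 16·51 = 816, flavor tag 37·36 = 1332, weight callout 37·102 = 3774. Sum 12881.
x: moment 688715 / weight 12881 ≈ 53.47
Σw·y = 1580365; ȳ = 1580365/12881 ≈ 122.69.

(53, 123)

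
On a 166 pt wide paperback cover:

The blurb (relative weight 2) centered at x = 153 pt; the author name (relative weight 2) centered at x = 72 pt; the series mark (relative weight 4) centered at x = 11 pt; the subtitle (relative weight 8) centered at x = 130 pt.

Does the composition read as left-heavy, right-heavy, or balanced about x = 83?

right-heavy

Weights sum to 2 + 2 + 4 + 8 = 16.
Σw·x = 2·153 + 2·72 + 4·11 + 8·130 = 1534, so x̄ = 1534/16 ≈ 95.88.
95.9 vs midline 83 → right-heavy.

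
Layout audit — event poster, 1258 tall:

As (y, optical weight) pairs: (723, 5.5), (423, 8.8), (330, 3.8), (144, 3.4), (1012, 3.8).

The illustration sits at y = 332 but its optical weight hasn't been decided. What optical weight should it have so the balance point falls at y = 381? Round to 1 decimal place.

Existing Σw = 25.3 (5.5 + 8.8 + 3.8 + 3.4 + 3.8); existing moment 5.5·723 + 8.8·423 + 3.8·330 + 3.4·144 + 3.8·1012 = 13288.1.
Set Σw·y/Σw = 381: (13288.1 + 332w) = 381·(25.3 + w).
Rearranging, w·(332 − 381) = 381·25.3 − 13288.1 = -3648.8, so w ≈ -3648.8/-49 = 74.47.

w ≈ 74.5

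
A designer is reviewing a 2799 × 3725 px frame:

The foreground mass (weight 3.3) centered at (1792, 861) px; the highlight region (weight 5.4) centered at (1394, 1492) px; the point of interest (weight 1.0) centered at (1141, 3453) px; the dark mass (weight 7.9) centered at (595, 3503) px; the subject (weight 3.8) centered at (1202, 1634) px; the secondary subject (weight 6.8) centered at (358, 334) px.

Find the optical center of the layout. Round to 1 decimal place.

(932.1, 1791.0)

Total weight = 3.3 + 5.4 + 1.0 + 7.9 + 3.8 + 6.8 = 28.2.
x: moment 26284.7 / weight 28.2 ≈ 932.08
Σw·y = 50505.2; ȳ = 50505.2/28.2 ≈ 1790.96.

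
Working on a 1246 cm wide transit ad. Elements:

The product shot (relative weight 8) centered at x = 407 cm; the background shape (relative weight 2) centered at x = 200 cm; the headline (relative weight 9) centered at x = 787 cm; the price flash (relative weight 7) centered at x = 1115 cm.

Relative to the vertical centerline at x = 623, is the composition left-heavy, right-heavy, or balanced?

right-heavy

Weights sum to 8 + 2 + 9 + 7 = 26.
Σw·x = 8·407 + 2·200 + 9·787 + 7·1115 = 18544, so x̄ = 18544/26 ≈ 713.23.
Since 713.2 is right of 623, the composition reads right-heavy.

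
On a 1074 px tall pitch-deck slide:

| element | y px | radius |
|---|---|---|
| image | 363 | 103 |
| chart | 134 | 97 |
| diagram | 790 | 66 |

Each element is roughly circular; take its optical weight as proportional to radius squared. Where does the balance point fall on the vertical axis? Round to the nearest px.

Weights ∝ r²: image 103² = 10609, chart 97² = 9409, diagram 66² = 4356; Σw = 24374.
Σw·y = 10609·363 + 9409·134 + 4356·790 = 8553113, so ȳ = 8553113/24374 ≈ 350.91.

y ≈ 351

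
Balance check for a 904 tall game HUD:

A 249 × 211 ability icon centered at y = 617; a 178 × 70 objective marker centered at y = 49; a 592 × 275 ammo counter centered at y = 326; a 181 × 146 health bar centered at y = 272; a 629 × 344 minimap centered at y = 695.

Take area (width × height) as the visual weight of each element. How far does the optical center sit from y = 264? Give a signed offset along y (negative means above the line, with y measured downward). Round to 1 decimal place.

Areas: ability icon 249·211 = 52539, objective marker 178·70 = 12460, ammo counter 592·275 = 162800, health bar 181·146 = 26426, minimap 629·344 = 216376. Total weight = 470601.
y-moment: 52539·617 + 12460·49 + 162800·326 + 26426·272 + 216376·695 = 243669095; centroid 243669095/470601 ≈ 517.78.
Offset from y = 264: 517.78 − 264 ≈ 253.78.

≈ 253.8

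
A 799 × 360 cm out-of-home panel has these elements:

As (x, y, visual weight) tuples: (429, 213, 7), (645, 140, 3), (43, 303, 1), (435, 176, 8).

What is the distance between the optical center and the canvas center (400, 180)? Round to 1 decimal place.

≈ 46.5 cm

Weights sum to 7 + 3 + 1 + 8 = 19.
x-moment: 7·429 + 3·645 + 1·43 + 8·435 = 8461; centroid 8461/19 ≈ 445.32.
y-moment: 7·213 + 3·140 + 1·303 + 8·176 = 3622; centroid 3622/19 ≈ 190.63.
From (400, 180): dx = 45.32, dy = 10.63, so the distance is √(dx²+dy²) ≈ 46.55.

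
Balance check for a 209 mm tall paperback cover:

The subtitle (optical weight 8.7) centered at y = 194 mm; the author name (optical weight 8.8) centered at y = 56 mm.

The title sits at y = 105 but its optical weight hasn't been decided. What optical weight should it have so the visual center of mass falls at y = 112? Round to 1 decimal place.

Known weights sum to 8.7 + 8.8 = 17.5; their moment is 8.7·194 + 8.8·56 = 2180.6.
For the centroid to hit 112: (2180.6 + w·105) / (17.5 + w) = 112.
Rearranging, w·(105 − 112) = 112·17.5 − 2180.6 = -220.6, so w ≈ -220.6/-7 = 31.51.

w ≈ 31.5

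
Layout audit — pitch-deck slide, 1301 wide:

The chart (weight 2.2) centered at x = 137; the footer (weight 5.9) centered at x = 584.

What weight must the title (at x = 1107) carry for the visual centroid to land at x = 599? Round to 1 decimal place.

w ≈ 2.2

Fixed elements: Σw = 2.2 + 5.9 = 8.1, Σw·x = 2.2·137 + 5.9·584 = 3747.0.
Set Σw·x/Σw = 599: (3747.0 + 1107w) = 599·(8.1 + w).
Solving: w = (599·8.1 − 3747.0) / (1107 − 599) = 1104.9 / 508 ≈ 2.18.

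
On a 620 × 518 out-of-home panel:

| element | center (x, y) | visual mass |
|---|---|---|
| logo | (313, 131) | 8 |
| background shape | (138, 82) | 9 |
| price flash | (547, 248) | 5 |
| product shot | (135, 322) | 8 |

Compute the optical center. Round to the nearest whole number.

Weights sum to 8 + 9 + 5 + 8 = 30.
x: (8·313 + 9·138 + 5·547 + 8·135) / 30 = 7561 / 30 ≈ 252.03
y: (8·131 + 9·82 + 5·248 + 8·322) / 30 = 5602 / 30 ≈ 186.73

(252, 187)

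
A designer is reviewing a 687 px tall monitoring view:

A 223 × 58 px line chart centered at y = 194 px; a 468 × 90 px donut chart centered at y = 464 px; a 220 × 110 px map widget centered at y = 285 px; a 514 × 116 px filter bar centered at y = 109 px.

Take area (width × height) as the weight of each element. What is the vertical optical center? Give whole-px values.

Areas → weights: line chart 223·58 = 12934, donut chart 468·90 = 42120, map widget 220·110 = 24200, filter bar 514·116 = 59624; Σw = 138878.
y: (12934·194 + 42120·464 + 24200·285 + 59624·109) / 138878 = 35448892 / 138878 ≈ 255.25

y ≈ 255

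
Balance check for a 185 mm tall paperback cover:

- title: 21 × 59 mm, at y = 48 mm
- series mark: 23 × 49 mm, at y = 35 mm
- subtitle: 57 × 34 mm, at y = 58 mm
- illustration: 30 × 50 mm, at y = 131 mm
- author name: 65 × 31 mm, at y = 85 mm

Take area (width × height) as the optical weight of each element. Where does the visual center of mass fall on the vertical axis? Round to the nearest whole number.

Areas → weights: title 21·59 = 1239, series mark 23·49 = 1127, subtitle 57·34 = 1938, illustration 30·50 = 1500, author name 65·31 = 2015; Σw = 7819.
y: (1239·48 + 1127·35 + 1938·58 + 1500·131 + 2015·85) / 7819 = 579096 / 7819 ≈ 74.06

y ≈ 74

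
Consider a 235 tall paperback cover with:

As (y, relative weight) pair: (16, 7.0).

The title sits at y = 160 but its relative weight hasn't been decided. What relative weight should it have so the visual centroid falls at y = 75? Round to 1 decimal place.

w ≈ 4.9

Known: weight 7.0 with moment 7.0·16 = 112.0.
For the centroid to hit 75: (112.0 + w·160) / (7.0 + w) = 75.
Rearranging, w·(160 − 75) = 75·7.0 − 112.0 = 413.0, so w ≈ 413.0/85 = 4.86.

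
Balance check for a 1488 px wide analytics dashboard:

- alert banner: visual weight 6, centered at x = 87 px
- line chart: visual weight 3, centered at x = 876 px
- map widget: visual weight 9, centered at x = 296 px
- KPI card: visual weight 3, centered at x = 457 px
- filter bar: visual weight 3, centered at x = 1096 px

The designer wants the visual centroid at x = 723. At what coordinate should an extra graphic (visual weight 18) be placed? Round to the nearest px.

x ≈ 1105

New total weight: (6 + 3 + 9 + 3 + 3) + 18 = 42.
x: need Σw·x = 42·723 = 30366. Existing = 6·87 + 3·876 + 9·296 + 3·457 + 3·1096 = 10473. Remainder 19893 / 18 ≈ 1105.17.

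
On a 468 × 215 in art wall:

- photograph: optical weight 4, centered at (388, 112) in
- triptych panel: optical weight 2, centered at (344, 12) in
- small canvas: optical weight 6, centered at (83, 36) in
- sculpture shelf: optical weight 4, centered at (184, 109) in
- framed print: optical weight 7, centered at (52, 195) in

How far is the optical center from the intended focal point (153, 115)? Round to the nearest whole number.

≈ 15 in

Total weight = 4 + 2 + 6 + 4 + 7 = 23.
x-moment: 4·388 + 2·344 + 6·83 + 4·184 + 7·52 = 3838; centroid 3838/23 ≈ 166.87.
y-moment: 4·112 + 2·12 + 6·36 + 4·109 + 7·195 = 2489; centroid 2489/23 ≈ 108.22.
Relative to (153, 115): Δ = (13.87, -6.78); |Δ| = √(13.87² + -6.78²) ≈ 15.44.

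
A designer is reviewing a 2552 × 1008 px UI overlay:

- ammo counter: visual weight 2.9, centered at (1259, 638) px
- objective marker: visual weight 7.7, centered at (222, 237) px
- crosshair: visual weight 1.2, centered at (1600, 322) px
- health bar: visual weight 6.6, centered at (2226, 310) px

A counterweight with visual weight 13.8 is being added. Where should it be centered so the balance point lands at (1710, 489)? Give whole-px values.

New total weight: (2.9 + 7.7 + 1.2 + 6.6) + 13.8 = 32.2.
x: need Σw·x = 32.2·1710 = 55062.0. Existing = 2.9·1259 + 7.7·222 + 1.2·1600 + 6.6·2226 = 21972.1. Remainder 33089.9 / 13.8 ≈ 2397.82.
y: need Σw·y = 32.2·489 = 15745.8. Existing = 2.9·638 + 7.7·237 + 1.2·322 + 6.6·310 = 6107.5. Remainder 9638.3 / 13.8 ≈ 698.43.

(2398, 698)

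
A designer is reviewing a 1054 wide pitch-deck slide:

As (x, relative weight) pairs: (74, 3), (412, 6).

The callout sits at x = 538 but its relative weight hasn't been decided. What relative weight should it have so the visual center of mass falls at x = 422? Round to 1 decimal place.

w ≈ 9.5

Known weights sum to 3 + 6 = 9; their moment is 3·74 + 6·412 = 2694.
Set Σw·x/Σw = 422: (2694 + 538w) = 422·(9 + w).
Rearranging, w·(538 − 422) = 422·9 − 2694 = 1104, so w ≈ 1104/116 = 9.52.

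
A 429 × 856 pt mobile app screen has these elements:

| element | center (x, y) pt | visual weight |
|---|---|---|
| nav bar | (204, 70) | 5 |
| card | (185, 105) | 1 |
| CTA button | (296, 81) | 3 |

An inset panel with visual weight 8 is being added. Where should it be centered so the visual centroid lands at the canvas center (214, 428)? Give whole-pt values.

(193, 822)

After adding the inset panel, total weight = 5 + 1 + 3 + 8 = 17.
x: need Σw·x = 17·214 = 3638. Existing = 5·204 + 1·185 + 3·296 = 2093. Remainder 1545 / 8 ≈ 193.12.
y: need Σw·y = 17·428 = 7276. Existing = 5·70 + 1·105 + 3·81 = 698. Remainder 6578 / 8 ≈ 822.25.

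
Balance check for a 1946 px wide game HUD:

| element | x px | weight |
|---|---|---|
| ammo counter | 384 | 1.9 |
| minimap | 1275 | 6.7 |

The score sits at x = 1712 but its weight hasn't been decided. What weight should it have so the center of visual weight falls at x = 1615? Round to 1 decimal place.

Existing Σw = 8.6 (1.9 + 6.7); existing moment 1.9·384 + 6.7·1275 = 9272.1.
Set Σw·x/Σw = 1615: (9272.1 + 1712w) = 1615·(8.6 + w).
Rearranging, w·(1712 − 1615) = 1615·8.6 − 9272.1 = 4616.9, so w ≈ 4616.9/97 = 47.60.

w ≈ 47.6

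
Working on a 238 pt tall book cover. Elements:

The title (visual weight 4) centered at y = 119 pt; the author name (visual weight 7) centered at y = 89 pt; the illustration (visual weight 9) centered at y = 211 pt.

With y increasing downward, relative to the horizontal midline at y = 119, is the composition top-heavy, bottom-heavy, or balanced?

bottom-heavy

Σw = 4 + 7 + 9 = 20.
y-moment: 4·119 + 7·89 + 9·211 = 2998; centroid 2998/20 ≈ 149.90.
149.9 vs midline 119 → bottom-heavy.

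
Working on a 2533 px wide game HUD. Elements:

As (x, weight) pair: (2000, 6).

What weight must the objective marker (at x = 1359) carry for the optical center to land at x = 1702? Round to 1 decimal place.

The single fixed element contributes weight 6, moment 6·2000 = 12000.
For the centroid to hit 1702: (12000 + w·1359) / (6 + w) = 1702.
Solving: w = (1702·6 − 12000) / (1359 − 1702) = -1788 / -343 ≈ 5.21.

w ≈ 5.2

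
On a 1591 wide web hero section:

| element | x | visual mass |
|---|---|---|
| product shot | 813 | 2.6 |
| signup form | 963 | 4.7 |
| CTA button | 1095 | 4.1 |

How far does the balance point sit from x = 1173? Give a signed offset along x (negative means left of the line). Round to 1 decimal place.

≈ -196.7

Total weight = 2.6 + 4.7 + 4.1 = 11.4.
x-moment: 2.6·813 + 4.7·963 + 4.1·1095 = 11129.4; centroid 11129.4/11.4 ≈ 976.26.
Offset from x = 1173: 976.26 − 1173 ≈ -196.74.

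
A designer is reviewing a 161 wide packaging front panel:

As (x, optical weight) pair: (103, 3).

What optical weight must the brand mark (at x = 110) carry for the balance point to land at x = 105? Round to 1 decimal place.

w ≈ 1.2

The single fixed element contributes weight 3, moment 3·103 = 309.
Set Σw·x/Σw = 105: (309 + 110w) = 105·(3 + w).
Rearranging, w·(110 − 105) = 105·3 − 309 = 6, so w ≈ 6/5 = 1.20.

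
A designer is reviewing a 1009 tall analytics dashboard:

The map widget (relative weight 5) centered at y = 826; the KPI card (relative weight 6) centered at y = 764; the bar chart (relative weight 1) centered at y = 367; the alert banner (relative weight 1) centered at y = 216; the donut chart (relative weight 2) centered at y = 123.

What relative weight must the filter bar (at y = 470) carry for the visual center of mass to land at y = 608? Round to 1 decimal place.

Existing Σw = 15 (5 + 6 + 1 + 1 + 2); existing moment 5·826 + 6·764 + 1·367 + 1·216 + 2·123 = 9543.
Balance at y = 608 requires (9543 + w·470) / (15 + w) = 608.
So w = (608·15 − 9543)/(470 − 608) = -423/-138 ≈ 3.07.

w ≈ 3.1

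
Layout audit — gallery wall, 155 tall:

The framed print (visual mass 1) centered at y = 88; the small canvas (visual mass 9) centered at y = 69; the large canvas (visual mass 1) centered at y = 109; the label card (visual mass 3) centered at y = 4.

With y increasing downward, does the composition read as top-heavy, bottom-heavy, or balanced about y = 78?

Σw = 1 + 9 + 1 + 3 = 14.
Σw·y = 1·88 + 9·69 + 1·109 + 3·4 = 830, so ȳ = 830/14 ≈ 59.29.
59.3 lies above (smaller y than) the midline 78, so the layout is top-heavy.

top-heavy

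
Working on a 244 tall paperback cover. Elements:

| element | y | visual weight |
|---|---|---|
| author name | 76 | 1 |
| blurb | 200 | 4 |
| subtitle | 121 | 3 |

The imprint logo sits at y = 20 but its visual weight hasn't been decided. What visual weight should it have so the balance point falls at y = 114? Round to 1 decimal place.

w ≈ 3.5

Fixed elements: Σw = 1 + 4 + 3 = 8, Σw·y = 1·76 + 4·200 + 3·121 = 1239.
For the centroid to hit 114: (1239 + w·20) / (8 + w) = 114.
Rearranging, w·(20 − 114) = 114·8 − 1239 = -327, so w ≈ -327/-94 = 3.48.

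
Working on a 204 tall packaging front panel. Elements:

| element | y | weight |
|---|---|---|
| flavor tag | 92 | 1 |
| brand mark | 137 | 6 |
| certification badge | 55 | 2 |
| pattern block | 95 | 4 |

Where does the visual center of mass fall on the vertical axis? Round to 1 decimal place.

y ≈ 108.0

Weights sum to 1 + 6 + 2 + 4 = 13.
y: (1·92 + 6·137 + 2·55 + 4·95) / 13 = 1404 / 13 ≈ 108.00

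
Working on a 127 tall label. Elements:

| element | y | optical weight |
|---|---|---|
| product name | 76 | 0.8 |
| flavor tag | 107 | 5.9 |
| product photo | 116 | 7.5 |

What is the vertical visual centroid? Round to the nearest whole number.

y ≈ 110

Σw = 0.8 + 5.9 + 7.5 = 14.2.
y-moment: 0.8·76 + 5.9·107 + 7.5·116 = 1562.1; centroid 1562.1/14.2 ≈ 110.01.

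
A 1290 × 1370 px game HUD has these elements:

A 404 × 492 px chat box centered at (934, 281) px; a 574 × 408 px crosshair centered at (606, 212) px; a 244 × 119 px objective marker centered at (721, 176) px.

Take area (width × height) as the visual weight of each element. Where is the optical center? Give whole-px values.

(754, 239)

Areas: chat box 404·492 = 198768, crosshair 574·408 = 234192, objective marker 244·119 = 29036. Total weight = 461996.
x-moment: 198768·934 + 234192·606 + 29036·721 = 348504620; centroid 348504620/461996 ≈ 754.35.
y-moment: 198768·281 + 234192·212 + 29036·176 = 110612848; centroid 110612848/461996 ≈ 239.42.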